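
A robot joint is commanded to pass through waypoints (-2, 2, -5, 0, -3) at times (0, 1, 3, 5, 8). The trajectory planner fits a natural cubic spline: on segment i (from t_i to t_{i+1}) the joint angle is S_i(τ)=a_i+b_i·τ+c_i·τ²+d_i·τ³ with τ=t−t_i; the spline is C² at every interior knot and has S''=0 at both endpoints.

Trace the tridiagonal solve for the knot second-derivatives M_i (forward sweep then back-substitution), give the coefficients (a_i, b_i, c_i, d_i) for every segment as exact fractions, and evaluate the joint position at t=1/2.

  seg 0: a=-2 b=74/13 c=0 d=-22/13
  seg 1: a=2 b=8/13 c=-66/13 d=157/104
  seg 2: a=-5 b=-41/26 c=207/52 d=-101/104
  seg 3: a=0 b=35/13 c=-24/13 d=8/39
S(1/2) = 33/52

Δ: Δ0=4, Δ1=-7/2, Δ2=5/2, Δ3=-1
row 1: diag=6, rhs=-45; c'=1/3, d'=-15/2
row 2: denom=8−2·1/3=22/3; d'=(36−2·-15/2)/(22/3)=153/22
row 3: denom=10−2·3/11=104/11; d'=(-21−2·153/22)/(104/11)=-48/13
back: M3=-48/13
back: M2=153/22−3/11·-48/13=207/26
back: M1=-15/2−1/3·207/26=-132/13
M: M0=0, M1=-132/13, M2=207/26, M3=-48/13, M4=0
seg 0: a=-2, c=M0/2=0, d=(M1−M0)/(6·1)=-22/13, b=Δ0−h0·(2M0+M1)/6=74/13
seg 1: a=2, c=M1/2=-66/13, d=(M2−M1)/(6·2)=157/104, b=Δ1−h1·(2M1+M2)/6=8/13
seg 2: a=-5, c=M2/2=207/52, d=(M3−M2)/(6·2)=-101/104, b=Δ2−h2·(2M2+M3)/6=-41/26
seg 3: a=0, c=M3/2=-24/13, d=(M4−M3)/(6·3)=8/39, b=Δ3−h3·(2M3+M4)/6=35/13
t_q=1/2 → seg 0, τ=1/2; S=-2+74/13·τ+0·τ²+-22/13·τ³=33/52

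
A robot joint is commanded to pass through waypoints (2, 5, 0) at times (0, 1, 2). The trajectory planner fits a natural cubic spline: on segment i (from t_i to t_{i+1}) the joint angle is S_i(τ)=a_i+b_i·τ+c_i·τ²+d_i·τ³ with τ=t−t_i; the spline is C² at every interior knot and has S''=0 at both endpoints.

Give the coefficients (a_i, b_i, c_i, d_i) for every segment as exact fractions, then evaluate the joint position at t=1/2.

Δ: Δ0=3, Δ1=-5
row 1: diag=4, rhs=-48; c'=1/4, d'=-12
back: M1=-12
M: M0=0, M1=-12, M2=0
seg 0: a=2, c=M0/2=0, d=(M1−M0)/(6·1)=-2, b=Δ0−h0·(2M0+M1)/6=5
seg 1: a=5, c=M1/2=-6, d=(M2−M1)/(6·1)=2, b=Δ1−h1·(2M1+M2)/6=-1
t_q=1/2 → seg 0, τ=1/2; S=2+5·τ+0·τ²+-2·τ³=17/4

  seg 0: a=2 b=5 c=0 d=-2
  seg 1: a=5 b=-1 c=-6 d=2
S(1/2) = 17/4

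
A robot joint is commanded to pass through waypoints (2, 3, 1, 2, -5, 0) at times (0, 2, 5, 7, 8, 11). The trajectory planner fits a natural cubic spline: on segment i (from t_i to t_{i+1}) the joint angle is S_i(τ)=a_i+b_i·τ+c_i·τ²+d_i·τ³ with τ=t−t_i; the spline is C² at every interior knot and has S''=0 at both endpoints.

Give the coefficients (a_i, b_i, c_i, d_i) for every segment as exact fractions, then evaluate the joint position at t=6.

  seg 0: a=2 b=2769/2638 c=0 d=-725/5276
  seg 1: a=3 b=-1581/2638 c=-2175/2638 d=9521/35613
  seg 2: a=1 b=4411/2638 c=12517/7914 d=-17155/15828
  seg 3: a=2 b=-39629/7914 c=-19474/3957 d=23179/7914
  seg 4: a=-5 b=-7998/1319 c=30589/7914 d=-30589/71226
S(6) = 50173/15828

Δ: Δ0=1/2, Δ1=-2/3, Δ2=1/2, Δ3=-7, Δ4=5/3
row 1: diag=10, rhs=-7; c'=3/10, d'=-7/10
row 2: denom=10−3·3/10=91/10; d'=(7−3·-7/10)/(91/10)=1
row 3: denom=6−2·20/91=506/91; d'=(-45−2·1)/(506/91)=-4277/506
row 4: denom=8−1·91/506=3957/506; d'=(52−1·-4277/506)/(3957/506)=30589/3957
back: M4=30589/3957
back: M3=-4277/506−91/506·30589/3957=-38948/3957
back: M2=1−20/91·-38948/3957=12517/3957
back: M1=-7/10−3/10·12517/3957=-2175/1319
M: M0=0, M1=-2175/1319, M2=12517/3957, M3=-38948/3957, M4=30589/3957, M5=0
seg 0: a=2, c=M0/2=0, d=(M1−M0)/(6·2)=-725/5276, b=Δ0−h0·(2M0+M1)/6=2769/2638
seg 1: a=3, c=M1/2=-2175/2638, d=(M2−M1)/(6·3)=9521/35613, b=Δ1−h1·(2M1+M2)/6=-1581/2638
seg 2: a=1, c=M2/2=12517/7914, d=(M3−M2)/(6·2)=-17155/15828, b=Δ2−h2·(2M2+M3)/6=4411/2638
seg 3: a=2, c=M3/2=-19474/3957, d=(M4−M3)/(6·1)=23179/7914, b=Δ3−h3·(2M3+M4)/6=-39629/7914
seg 4: a=-5, c=M4/2=30589/7914, d=(M5−M4)/(6·3)=-30589/71226, b=Δ4−h4·(2M4+M5)/6=-7998/1319
t_q=6 → seg 2, τ=1; S=1+4411/2638·τ+12517/7914·τ²+-17155/15828·τ³=50173/15828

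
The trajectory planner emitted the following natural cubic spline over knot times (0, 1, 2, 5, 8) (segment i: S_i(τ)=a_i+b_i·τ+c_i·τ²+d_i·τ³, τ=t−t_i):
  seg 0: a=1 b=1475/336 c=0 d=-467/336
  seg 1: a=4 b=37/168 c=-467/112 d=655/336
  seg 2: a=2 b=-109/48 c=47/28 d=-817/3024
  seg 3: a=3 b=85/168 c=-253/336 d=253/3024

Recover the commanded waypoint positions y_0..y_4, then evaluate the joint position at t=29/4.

y_0=1 y_1=4 y_2=2 y_3=3 y_4=0
S(29/4) = 9171/7168

y_0 = S_0(0) = a_0 = 1
y_1 = S_1(0) = a_1 = 4
y_2 = S_2(0) = a_2 = 2
y_3 = S_3(0) = a_3 = 3
y_4 = S_3(3) = 0
t_q=29/4 is in segment 3 (τ=9/4); S_3(τ)=9171/7168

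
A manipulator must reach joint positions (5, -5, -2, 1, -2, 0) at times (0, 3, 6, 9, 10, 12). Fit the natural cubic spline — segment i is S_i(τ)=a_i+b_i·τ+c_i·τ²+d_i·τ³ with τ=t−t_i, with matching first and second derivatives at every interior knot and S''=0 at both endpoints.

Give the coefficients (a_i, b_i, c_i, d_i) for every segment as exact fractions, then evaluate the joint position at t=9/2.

  seg 0: a=5 b=-8288/1899 c=0 d=1958/17091
  seg 1: a=-5 b=-2414/1899 c=1958/1899 d=-1561/17091
  seg 2: a=-2 b=4651/1899 c=397/1899 d=-3943/17091
  seg 3: a=1 b=-4796/1899 c=-394/211 d=2645/1899
  seg 4: a=-2 b=-3953/1899 c=1463/633 d=-1463/3798
S(9/2) = -8263/1688

Δ: Δ0=-10/3, Δ1=1, Δ2=1, Δ3=-3, Δ4=1
row 1: diag=12, rhs=26; c'=1/4, d'=13/6
row 2: denom=12−3·1/4=45/4; d'=(0−3·13/6)/(45/4)=-26/45
row 3: denom=8−3·4/15=36/5; d'=(-24−3·-26/45)/(36/5)=-167/54
row 4: denom=6−1·5/36=211/36; d'=(24−1·-167/54)/(211/36)=2926/633
back: M4=2926/633
back: M3=-167/54−5/36·2926/633=-788/211
back: M2=-26/45−4/15·-788/211=794/1899
back: M1=13/6−1/4·794/1899=3916/1899
M: M0=0, M1=3916/1899, M2=794/1899, M3=-788/211, M4=2926/633, M5=0
seg 0: a=5, c=M0/2=0, d=(M1−M0)/(6·3)=1958/17091, b=Δ0−h0·(2M0+M1)/6=-8288/1899
seg 1: a=-5, c=M1/2=1958/1899, d=(M2−M1)/(6·3)=-1561/17091, b=Δ1−h1·(2M1+M2)/6=-2414/1899
seg 2: a=-2, c=M2/2=397/1899, d=(M3−M2)/(6·3)=-3943/17091, b=Δ2−h2·(2M2+M3)/6=4651/1899
seg 3: a=1, c=M3/2=-394/211, d=(M4−M3)/(6·1)=2645/1899, b=Δ3−h3·(2M3+M4)/6=-4796/1899
seg 4: a=-2, c=M4/2=1463/633, d=(M5−M4)/(6·2)=-1463/3798, b=Δ4−h4·(2M4+M5)/6=-3953/1899
t_q=9/2 → seg 1, τ=3/2; S=-5+-2414/1899·τ+1958/1899·τ²+-1561/17091·τ³=-8263/1688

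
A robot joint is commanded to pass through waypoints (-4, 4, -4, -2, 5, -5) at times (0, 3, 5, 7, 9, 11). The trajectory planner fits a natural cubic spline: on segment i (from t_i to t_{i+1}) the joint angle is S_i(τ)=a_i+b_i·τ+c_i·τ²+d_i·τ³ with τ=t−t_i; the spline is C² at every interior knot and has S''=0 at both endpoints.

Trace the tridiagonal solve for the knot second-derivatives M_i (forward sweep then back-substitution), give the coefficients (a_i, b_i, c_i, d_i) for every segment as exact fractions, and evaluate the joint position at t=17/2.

  seg 0: a=-4 b=16217/3180 c=0 d=-2579/9540
  seg 1: a=4 b=-3497/1590 c=-2579/1060 d=2437/3180
  seg 2: a=-4 b=-4349/1590 c=459/212 d=-473/3180
  seg 3: a=-2 b=6583/1590 c=1349/1060 d=-1013/1272
  seg 4: a=5 b=-259/795 c=-929/265 d=929/1590
S(17/2) = 74387/16960

Δ: Δ0=8/3, Δ1=-4, Δ2=1, Δ3=7/2, Δ4=-5
row 1: diag=10, rhs=-40; c'=1/5, d'=-4
row 2: denom=8−2·1/5=38/5; d'=(30−2·-4)/(38/5)=5
row 3: denom=8−2·5/19=142/19; d'=(15−2·5)/(142/19)=95/142
row 4: denom=8−2·19/71=530/71; d'=(-51−2·95/142)/(530/71)=-1858/265
back: M4=-1858/265
back: M3=95/142−19/71·-1858/265=1349/530
back: M2=5−5/19·1349/530=459/106
back: M1=-4−1/5·459/106=-2579/530
M: M0=0, M1=-2579/530, M2=459/106, M3=1349/530, M4=-1858/265, M5=0
seg 0: a=-4, c=M0/2=0, d=(M1−M0)/(6·3)=-2579/9540, b=Δ0−h0·(2M0+M1)/6=16217/3180
seg 1: a=4, c=M1/2=-2579/1060, d=(M2−M1)/(6·2)=2437/3180, b=Δ1−h1·(2M1+M2)/6=-3497/1590
seg 2: a=-4, c=M2/2=459/212, d=(M3−M2)/(6·2)=-473/3180, b=Δ2−h2·(2M2+M3)/6=-4349/1590
seg 3: a=-2, c=M3/2=1349/1060, d=(M4−M3)/(6·2)=-1013/1272, b=Δ3−h3·(2M3+M4)/6=6583/1590
seg 4: a=5, c=M4/2=-929/265, d=(M5−M4)/(6·2)=929/1590, b=Δ4−h4·(2M4+M5)/6=-259/795
t_q=17/2 → seg 3, τ=3/2; S=-2+6583/1590·τ+1349/1060·τ²+-1013/1272·τ³=74387/16960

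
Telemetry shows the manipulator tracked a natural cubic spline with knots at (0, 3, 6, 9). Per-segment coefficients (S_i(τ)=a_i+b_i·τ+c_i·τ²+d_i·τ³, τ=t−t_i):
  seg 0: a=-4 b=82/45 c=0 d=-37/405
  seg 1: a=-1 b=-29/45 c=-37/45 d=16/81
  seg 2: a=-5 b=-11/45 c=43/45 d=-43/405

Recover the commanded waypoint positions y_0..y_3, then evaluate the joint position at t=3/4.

y_0 = S_0(0) = a_0 = -4
y_1 = S_1(0) = a_1 = -1
y_2 = S_2(0) = a_2 = -5
y_3 = S_2(3) = 0
t_q=3/4 is in segment 0 (τ=3/4); S_0(τ)=-171/64

y_0=-4 y_1=-1 y_2=-5 y_3=0
S(3/4) = -171/64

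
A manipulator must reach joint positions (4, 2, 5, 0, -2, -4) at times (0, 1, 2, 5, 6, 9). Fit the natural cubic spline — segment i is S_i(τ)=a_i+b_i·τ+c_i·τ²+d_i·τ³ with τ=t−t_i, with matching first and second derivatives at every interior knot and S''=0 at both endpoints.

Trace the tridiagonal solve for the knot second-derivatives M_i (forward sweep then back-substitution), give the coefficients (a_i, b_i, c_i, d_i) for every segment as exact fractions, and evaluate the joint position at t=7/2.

  seg 0: a=4 b=-52/15 c=0 d=22/15
  seg 1: a=2 b=14/15 c=22/5 d=-7/3
  seg 2: a=5 b=41/15 c=-13/5 d=17/45
  seg 3: a=0 b=-8/3 c=4/5 d=-2/15
  seg 4: a=-2 b=-22/15 c=2/5 d=-2/45
S(7/2) = 181/40

Δ: Δ0=-2, Δ1=3, Δ2=-5/3, Δ3=-2, Δ4=-2/3
row 1: diag=4, rhs=30; c'=1/4, d'=15/2
row 2: denom=8−1·1/4=31/4; d'=(-28−1·15/2)/(31/4)=-142/31
row 3: denom=8−3·12/31=212/31; d'=(-2−3·-142/31)/(212/31)=91/53
row 4: denom=8−1·31/212=1665/212; d'=(8−1·91/53)/(1665/212)=4/5
back: M4=4/5
back: M3=91/53−31/212·4/5=8/5
back: M2=-142/31−12/31·8/5=-26/5
back: M1=15/2−1/4·-26/5=44/5
M: M0=0, M1=44/5, M2=-26/5, M3=8/5, M4=4/5, M5=0
seg 0: a=4, c=M0/2=0, d=(M1−M0)/(6·1)=22/15, b=Δ0−h0·(2M0+M1)/6=-52/15
seg 1: a=2, c=M1/2=22/5, d=(M2−M1)/(6·1)=-7/3, b=Δ1−h1·(2M1+M2)/6=14/15
seg 2: a=5, c=M2/2=-13/5, d=(M3−M2)/(6·3)=17/45, b=Δ2−h2·(2M2+M3)/6=41/15
seg 3: a=0, c=M3/2=4/5, d=(M4−M3)/(6·1)=-2/15, b=Δ3−h3·(2M3+M4)/6=-8/3
seg 4: a=-2, c=M4/2=2/5, d=(M5−M4)/(6·3)=-2/45, b=Δ4−h4·(2M4+M5)/6=-22/15
t_q=7/2 → seg 2, τ=3/2; S=5+41/15·τ+-13/5·τ²+17/45·τ³=181/40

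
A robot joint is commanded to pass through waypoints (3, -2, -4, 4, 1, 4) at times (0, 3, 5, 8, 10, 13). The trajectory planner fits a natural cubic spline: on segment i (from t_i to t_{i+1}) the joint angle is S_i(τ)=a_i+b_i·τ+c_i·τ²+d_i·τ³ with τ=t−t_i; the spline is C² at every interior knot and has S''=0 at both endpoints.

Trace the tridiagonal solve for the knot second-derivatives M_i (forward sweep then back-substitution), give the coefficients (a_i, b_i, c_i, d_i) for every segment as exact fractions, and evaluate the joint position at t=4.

  seg 0: a=3 b=-1054/693 c=0 d=-101/6237
  seg 1: a=-2 b=-1357/693 c=-101/693 d=433/1386
  seg 2: a=-4 b=93/77 c=1198/693 d=-41/99
  seg 3: a=4 b=92/231 c=-1385/693 d=2909/5544
  seg 4: a=1 b=-1801/1386 c=3187/2772 d=-3187/24948
S(4) = -5255/1386

Δ: Δ0=-5/3, Δ1=-1, Δ2=8/3, Δ3=-3/2, Δ4=1
row 1: diag=10, rhs=4; c'=1/5, d'=2/5
row 2: denom=10−2·1/5=48/5; d'=(22−2·2/5)/(48/5)=53/24
row 3: denom=10−3·5/16=145/16; d'=(-25−3·53/24)/(145/16)=-506/145
row 4: denom=10−2·32/145=1386/145; d'=(15−2·-506/145)/(1386/145)=3187/1386
back: M4=3187/1386
back: M3=-506/145−32/145·3187/1386=-2770/693
back: M2=53/24−5/16·-2770/693=2396/693
back: M1=2/5−1/5·2396/693=-202/693
M: M0=0, M1=-202/693, M2=2396/693, M3=-2770/693, M4=3187/1386, M5=0
seg 0: a=3, c=M0/2=0, d=(M1−M0)/(6·3)=-101/6237, b=Δ0−h0·(2M0+M1)/6=-1054/693
seg 1: a=-2, c=M1/2=-101/693, d=(M2−M1)/(6·2)=433/1386, b=Δ1−h1·(2M1+M2)/6=-1357/693
seg 2: a=-4, c=M2/2=1198/693, d=(M3−M2)/(6·3)=-41/99, b=Δ2−h2·(2M2+M3)/6=93/77
seg 3: a=4, c=M3/2=-1385/693, d=(M4−M3)/(6·2)=2909/5544, b=Δ3−h3·(2M3+M4)/6=92/231
seg 4: a=1, c=M4/2=3187/2772, d=(M5−M4)/(6·3)=-3187/24948, b=Δ4−h4·(2M4+M5)/6=-1801/1386
t_q=4 → seg 1, τ=1; S=-2+-1357/693·τ+-101/693·τ²+433/1386·τ³=-5255/1386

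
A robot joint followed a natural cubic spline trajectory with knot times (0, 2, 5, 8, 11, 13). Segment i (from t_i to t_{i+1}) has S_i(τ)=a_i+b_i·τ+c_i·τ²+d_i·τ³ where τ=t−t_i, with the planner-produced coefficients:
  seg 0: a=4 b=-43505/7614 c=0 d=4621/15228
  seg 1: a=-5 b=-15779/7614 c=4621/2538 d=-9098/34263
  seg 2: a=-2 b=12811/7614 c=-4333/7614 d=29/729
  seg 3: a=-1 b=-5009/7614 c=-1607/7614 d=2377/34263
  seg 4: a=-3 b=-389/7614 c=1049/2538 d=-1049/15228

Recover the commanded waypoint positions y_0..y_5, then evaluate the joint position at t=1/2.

y_0=4 y_1=-5 y_2=-2 y_3=-1 y_4=-3 y_5=-2
S(1/2) = 47959/40608

y_0 = S_0(0) = a_0 = 4
y_1 = S_1(0) = a_1 = -5
y_2 = S_2(0) = a_2 = -2
y_3 = S_3(0) = a_3 = -1
y_4 = S_4(0) = a_4 = -3
y_5 = S_4(2) = -2
t_q=1/2 is in segment 0 (τ=1/2); S_0(τ)=47959/40608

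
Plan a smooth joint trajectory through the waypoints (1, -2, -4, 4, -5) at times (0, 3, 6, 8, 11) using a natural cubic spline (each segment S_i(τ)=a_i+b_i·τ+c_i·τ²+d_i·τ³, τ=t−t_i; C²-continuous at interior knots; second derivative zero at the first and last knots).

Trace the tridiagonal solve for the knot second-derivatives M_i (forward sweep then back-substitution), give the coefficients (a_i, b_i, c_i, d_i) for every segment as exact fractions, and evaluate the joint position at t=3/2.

  seg 0: a=1 b=-34/59 c=0 d=-25/531
  seg 1: a=-2 b=-109/59 c=-25/59 d=434/1593
  seg 2: a=-4 b=175/59 c=359/177 d=-535/708
  seg 3: a=4 b=356/177 c=-887/354 d=887/3186
S(3/2) = -11/472

Δ: Δ0=-1, Δ1=-2/3, Δ2=4, Δ3=-3
row 1: diag=12, rhs=2; c'=1/4, d'=1/6
row 2: denom=10−3·1/4=37/4; d'=(28−3·1/6)/(37/4)=110/37
row 3: denom=10−2·8/37=354/37; d'=(-42−2·110/37)/(354/37)=-887/177
back: M3=-887/177
back: M2=110/37−8/37·-887/177=718/177
back: M1=1/6−1/4·718/177=-50/59
M: M0=0, M1=-50/59, M2=718/177, M3=-887/177, M4=0
seg 0: a=1, c=M0/2=0, d=(M1−M0)/(6·3)=-25/531, b=Δ0−h0·(2M0+M1)/6=-34/59
seg 1: a=-2, c=M1/2=-25/59, d=(M2−M1)/(6·3)=434/1593, b=Δ1−h1·(2M1+M2)/6=-109/59
seg 2: a=-4, c=M2/2=359/177, d=(M3−M2)/(6·2)=-535/708, b=Δ2−h2·(2M2+M3)/6=175/59
seg 3: a=4, c=M3/2=-887/354, d=(M4−M3)/(6·3)=887/3186, b=Δ3−h3·(2M3+M4)/6=356/177
t_q=3/2 → seg 0, τ=3/2; S=1+-34/59·τ+0·τ²+-25/531·τ³=-11/472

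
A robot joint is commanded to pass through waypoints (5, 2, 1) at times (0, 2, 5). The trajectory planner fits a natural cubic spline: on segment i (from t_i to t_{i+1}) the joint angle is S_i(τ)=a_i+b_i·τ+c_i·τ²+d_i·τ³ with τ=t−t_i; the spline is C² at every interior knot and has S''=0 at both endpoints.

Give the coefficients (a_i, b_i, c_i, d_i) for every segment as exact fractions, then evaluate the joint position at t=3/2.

Δ: Δ0=-3/2, Δ1=-1/3
row 1: diag=10, rhs=7; c'=3/10, d'=7/10
back: M1=7/10
M: M0=0, M1=7/10, M2=0
seg 0: a=5, c=M0/2=0, d=(M1−M0)/(6·2)=7/120, b=Δ0−h0·(2M0+M1)/6=-26/15
seg 1: a=2, c=M1/2=7/20, d=(M2−M1)/(6·3)=-7/180, b=Δ1−h1·(2M1+M2)/6=-31/30
t_q=3/2 → seg 0, τ=3/2; S=5+-26/15·τ+0·τ²+7/120·τ³=831/320

  seg 0: a=5 b=-26/15 c=0 d=7/120
  seg 1: a=2 b=-31/30 c=7/20 d=-7/180
S(3/2) = 831/320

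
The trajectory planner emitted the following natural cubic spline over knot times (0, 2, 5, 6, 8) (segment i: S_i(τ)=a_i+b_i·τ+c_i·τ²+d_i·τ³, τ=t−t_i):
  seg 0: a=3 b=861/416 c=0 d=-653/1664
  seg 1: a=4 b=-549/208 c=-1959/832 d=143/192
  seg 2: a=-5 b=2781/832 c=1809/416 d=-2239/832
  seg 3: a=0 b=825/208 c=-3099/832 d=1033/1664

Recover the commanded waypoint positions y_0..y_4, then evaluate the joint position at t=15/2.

y_0 = S_0(0) = a_0 = 3
y_1 = S_1(0) = a_1 = 4
y_2 = S_2(0) = a_2 = -5
y_3 = S_3(0) = a_3 = 0
y_4 = S_3(2) = -2
t_q=15/2 is in segment 3 (τ=3/2); S_3(τ)=-4473/13312

y_0=3 y_1=4 y_2=-5 y_3=0 y_4=-2
S(15/2) = -4473/13312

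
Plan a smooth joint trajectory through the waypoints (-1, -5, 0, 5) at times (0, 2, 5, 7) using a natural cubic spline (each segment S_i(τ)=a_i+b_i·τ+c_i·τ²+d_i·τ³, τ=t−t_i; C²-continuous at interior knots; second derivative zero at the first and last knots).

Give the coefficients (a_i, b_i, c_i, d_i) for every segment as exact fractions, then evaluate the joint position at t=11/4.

Δ: Δ0=-2, Δ1=5/3, Δ2=5/2
row 1: diag=10, rhs=22; c'=3/10, d'=11/5
row 2: denom=10−3·3/10=91/10; d'=(5−3·11/5)/(91/10)=-16/91
back: M2=-16/91
back: M1=11/5−3/10·-16/91=205/91
M: M0=0, M1=205/91, M2=-16/91, M3=0
seg 0: a=-1, c=M0/2=0, d=(M1−M0)/(6·2)=205/1092, b=Δ0−h0·(2M0+M1)/6=-751/273
seg 1: a=-5, c=M1/2=205/182, d=(M2−M1)/(6·3)=-17/126, b=Δ1−h1·(2M1+M2)/6=-136/273
seg 2: a=0, c=M2/2=-8/91, d=(M3−M2)/(6·2)=4/273, b=Δ2−h2·(2M2+M3)/6=1429/546
t_q=11/4 → seg 1, τ=3/4; S=-5+-136/273·τ+205/182·τ²+-17/126·τ³=-55875/11648

  seg 0: a=-1 b=-751/273 c=0 d=205/1092
  seg 1: a=-5 b=-136/273 c=205/182 d=-17/126
  seg 2: a=0 b=1429/546 c=-8/91 d=4/273
S(11/4) = -55875/11648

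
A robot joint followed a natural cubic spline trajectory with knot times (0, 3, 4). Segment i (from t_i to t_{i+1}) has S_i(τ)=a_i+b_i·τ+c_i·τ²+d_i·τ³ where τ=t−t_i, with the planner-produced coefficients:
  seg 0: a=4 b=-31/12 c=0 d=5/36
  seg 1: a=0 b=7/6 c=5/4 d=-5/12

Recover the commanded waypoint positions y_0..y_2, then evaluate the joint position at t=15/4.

y_0=4 y_1=0 y_2=2
S(15/4) = 359/256

y_0 = S_0(0) = a_0 = 4
y_1 = S_1(0) = a_1 = 0
y_2 = S_1(1) = 2
t_q=15/4 is in segment 1 (τ=3/4); S_1(τ)=359/256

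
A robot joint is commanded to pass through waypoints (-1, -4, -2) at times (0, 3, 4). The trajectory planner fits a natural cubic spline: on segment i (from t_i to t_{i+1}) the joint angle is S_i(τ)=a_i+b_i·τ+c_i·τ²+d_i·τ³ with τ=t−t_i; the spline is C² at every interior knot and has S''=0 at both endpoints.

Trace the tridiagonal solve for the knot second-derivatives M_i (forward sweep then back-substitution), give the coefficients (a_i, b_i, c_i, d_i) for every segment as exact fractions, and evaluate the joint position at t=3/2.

Δ: Δ0=-1, Δ1=2
row 1: diag=8, rhs=18; c'=1/8, d'=9/4
back: M1=9/4
M: M0=0, M1=9/4, M2=0
seg 0: a=-1, c=M0/2=0, d=(M1−M0)/(6·3)=1/8, b=Δ0−h0·(2M0+M1)/6=-17/8
seg 1: a=-4, c=M1/2=9/8, d=(M2−M1)/(6·1)=-3/8, b=Δ1−h1·(2M1+M2)/6=5/4
t_q=3/2 → seg 0, τ=3/2; S=-1+-17/8·τ+0·τ²+1/8·τ³=-241/64

  seg 0: a=-1 b=-17/8 c=0 d=1/8
  seg 1: a=-4 b=5/4 c=9/8 d=-3/8
S(3/2) = -241/64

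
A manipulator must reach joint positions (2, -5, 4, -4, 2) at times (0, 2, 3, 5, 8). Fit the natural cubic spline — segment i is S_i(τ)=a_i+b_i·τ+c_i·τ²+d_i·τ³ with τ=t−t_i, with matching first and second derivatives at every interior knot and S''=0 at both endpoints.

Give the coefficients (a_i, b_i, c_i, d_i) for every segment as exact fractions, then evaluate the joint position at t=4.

  seg 0: a=2 b=-2825/326 c=0 d=421/326
  seg 1: a=-5 b=2227/326 c=1263/163 d=-1819/326
  seg 2: a=4 b=911/163 c=-2931/326 d=342/163
  seg 3: a=-4 b=-847/163 c=1173/326 d=-391/978
S(4) = 879/326

Δ: Δ0=-7/2, Δ1=9, Δ2=-4, Δ3=2
row 1: diag=6, rhs=75; c'=1/6, d'=25/2
row 2: denom=6−1·1/6=35/6; d'=(-78−1·25/2)/(35/6)=-543/35
row 3: denom=10−2·12/35=326/35; d'=(36−2·-543/35)/(326/35)=1173/163
back: M3=1173/163
back: M2=-543/35−12/35·1173/163=-2931/163
back: M1=25/2−1/6·-2931/163=2526/163
M: M0=0, M1=2526/163, M2=-2931/163, M3=1173/163, M4=0
seg 0: a=2, c=M0/2=0, d=(M1−M0)/(6·2)=421/326, b=Δ0−h0·(2M0+M1)/6=-2825/326
seg 1: a=-5, c=M1/2=1263/163, d=(M2−M1)/(6·1)=-1819/326, b=Δ1−h1·(2M1+M2)/6=2227/326
seg 2: a=4, c=M2/2=-2931/326, d=(M3−M2)/(6·2)=342/163, b=Δ2−h2·(2M2+M3)/6=911/163
seg 3: a=-4, c=M3/2=1173/326, d=(M4−M3)/(6·3)=-391/978, b=Δ3−h3·(2M3+M4)/6=-847/163
t_q=4 → seg 2, τ=1; S=4+911/163·τ+-2931/326·τ²+342/163·τ³=879/326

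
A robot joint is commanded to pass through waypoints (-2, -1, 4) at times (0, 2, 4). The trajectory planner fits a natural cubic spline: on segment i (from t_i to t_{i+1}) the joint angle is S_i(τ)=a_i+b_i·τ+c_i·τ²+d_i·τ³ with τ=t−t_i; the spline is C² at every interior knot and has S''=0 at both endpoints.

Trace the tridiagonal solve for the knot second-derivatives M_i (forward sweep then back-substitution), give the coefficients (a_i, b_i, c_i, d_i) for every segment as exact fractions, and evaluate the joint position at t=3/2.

Δ: Δ0=1/2, Δ1=5/2
row 1: diag=8, rhs=12; c'=1/4, d'=3/2
back: M1=3/2
M: M0=0, M1=3/2, M2=0
seg 0: a=-2, c=M0/2=0, d=(M1−M0)/(6·2)=1/8, b=Δ0−h0·(2M0+M1)/6=0
seg 1: a=-1, c=M1/2=3/4, d=(M2−M1)/(6·2)=-1/8, b=Δ1−h1·(2M1+M2)/6=3/2
t_q=3/2 → seg 0, τ=3/2; S=-2+0·τ+0·τ²+1/8·τ³=-101/64

  seg 0: a=-2 b=0 c=0 d=1/8
  seg 1: a=-1 b=3/2 c=3/4 d=-1/8
S(3/2) = -101/64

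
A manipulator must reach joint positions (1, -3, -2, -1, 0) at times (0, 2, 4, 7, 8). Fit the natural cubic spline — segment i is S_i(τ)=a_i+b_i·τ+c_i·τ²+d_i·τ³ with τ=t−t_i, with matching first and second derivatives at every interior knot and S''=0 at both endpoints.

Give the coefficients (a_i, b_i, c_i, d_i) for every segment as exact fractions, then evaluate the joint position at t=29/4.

Δ: Δ0=-2, Δ1=1/2, Δ2=1/3, Δ3=1
row 1: diag=8, rhs=15; c'=1/4, d'=15/8
row 2: denom=10−2·1/4=19/2; d'=(-1−2·15/8)/(19/2)=-1/2
row 3: denom=8−3·6/19=134/19; d'=(4−3·-1/2)/(134/19)=209/268
back: M3=209/268
back: M2=-1/2−6/19·209/268=-50/67
back: M1=15/8−1/4·-50/67=1105/536
M: M0=0, M1=1105/536, M2=-50/67, M3=209/268, M4=0
seg 0: a=1, c=M0/2=0, d=(M1−M0)/(6·2)=1105/6432, b=Δ0−h0·(2M0+M1)/6=-4321/1608
seg 1: a=-3, c=M1/2=1105/1072, d=(M2−M1)/(6·2)=-1505/6432, b=Δ1−h1·(2M1+M2)/6=-503/804
seg 2: a=-2, c=M2/2=-25/67, d=(M3−M2)/(6·3)=409/4824, b=Δ2−h2·(2M2+M3)/6=1109/1608
seg 3: a=-1, c=M3/2=209/536, d=(M4−M3)/(6·1)=-209/1608, b=Δ3−h3·(2M3+M4)/6=595/804
t_q=29/4 → seg 3, τ=1/4; S=-1+595/804·τ+209/536·τ²+-209/1608·τ³=-27191/34304

  seg 0: a=1 b=-4321/1608 c=0 d=1105/6432
  seg 1: a=-3 b=-503/804 c=1105/1072 d=-1505/6432
  seg 2: a=-2 b=1109/1608 c=-25/67 d=409/4824
  seg 3: a=-1 b=595/804 c=209/536 d=-209/1608
S(29/4) = -27191/34304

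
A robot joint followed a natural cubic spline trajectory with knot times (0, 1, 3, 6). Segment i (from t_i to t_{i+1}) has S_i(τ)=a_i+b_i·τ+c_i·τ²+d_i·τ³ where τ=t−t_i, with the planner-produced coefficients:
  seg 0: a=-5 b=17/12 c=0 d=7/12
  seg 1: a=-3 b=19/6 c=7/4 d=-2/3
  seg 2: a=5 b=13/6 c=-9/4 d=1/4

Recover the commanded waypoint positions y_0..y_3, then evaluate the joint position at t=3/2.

y_0=-5 y_1=-3 y_2=5 y_3=-2
S(3/2) = -17/16

y_0 = S_0(0) = a_0 = -5
y_1 = S_1(0) = a_1 = -3
y_2 = S_2(0) = a_2 = 5
y_3 = S_2(3) = -2
t_q=3/2 is in segment 1 (τ=1/2); S_1(τ)=-17/16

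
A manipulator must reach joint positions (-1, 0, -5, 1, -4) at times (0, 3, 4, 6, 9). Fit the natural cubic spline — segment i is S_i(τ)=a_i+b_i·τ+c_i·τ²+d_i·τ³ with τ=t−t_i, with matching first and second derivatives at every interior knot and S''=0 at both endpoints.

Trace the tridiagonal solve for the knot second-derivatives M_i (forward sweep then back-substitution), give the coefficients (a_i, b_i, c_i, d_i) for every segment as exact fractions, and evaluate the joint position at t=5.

  seg 0: a=-1 b=655/219 c=0 d=-194/657
  seg 1: a=0 b=-1091/219 c=-194/73 d=578/219
  seg 2: a=-5 b=-521/219 c=384/73 d=-563/438
  seg 3: a=1 b=709/219 c=-179/73 d=179/657
S(5) = -497/146

Δ: Δ0=1/3, Δ1=-5, Δ2=3, Δ3=-5/3
row 1: diag=8, rhs=-32; c'=1/8, d'=-4
row 2: denom=6−1·1/8=47/8; d'=(48−1·-4)/(47/8)=416/47
row 3: denom=10−2·16/47=438/47; d'=(-28−2·416/47)/(438/47)=-358/73
back: M3=-358/73
back: M2=416/47−16/47·-358/73=768/73
back: M1=-4−1/8·768/73=-388/73
M: M0=0, M1=-388/73, M2=768/73, M3=-358/73, M4=0
seg 0: a=-1, c=M0/2=0, d=(M1−M0)/(6·3)=-194/657, b=Δ0−h0·(2M0+M1)/6=655/219
seg 1: a=0, c=M1/2=-194/73, d=(M2−M1)/(6·1)=578/219, b=Δ1−h1·(2M1+M2)/6=-1091/219
seg 2: a=-5, c=M2/2=384/73, d=(M3−M2)/(6·2)=-563/438, b=Δ2−h2·(2M2+M3)/6=-521/219
seg 3: a=1, c=M3/2=-179/73, d=(M4−M3)/(6·3)=179/657, b=Δ3−h3·(2M3+M4)/6=709/219
t_q=5 → seg 2, τ=1; S=-5+-521/219·τ+384/73·τ²+-563/438·τ³=-497/146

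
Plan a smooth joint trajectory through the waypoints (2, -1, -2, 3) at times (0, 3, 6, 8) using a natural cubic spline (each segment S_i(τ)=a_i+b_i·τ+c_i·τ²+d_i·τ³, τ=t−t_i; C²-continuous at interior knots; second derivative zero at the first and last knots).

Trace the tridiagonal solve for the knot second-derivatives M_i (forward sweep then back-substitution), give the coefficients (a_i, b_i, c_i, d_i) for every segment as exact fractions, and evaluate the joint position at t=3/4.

Δ: Δ0=-1, Δ1=-1/3, Δ2=5/2
row 1: diag=12, rhs=4; c'=1/4, d'=1/3
row 2: denom=10−3·1/4=37/4; d'=(17−3·1/3)/(37/4)=64/37
back: M2=64/37
back: M1=1/3−1/4·64/37=-11/111
M: M0=0, M1=-11/111, M2=64/37, M3=0
seg 0: a=2, c=M0/2=0, d=(M1−M0)/(6·3)=-11/1998, b=Δ0−h0·(2M0+M1)/6=-211/222
seg 1: a=-1, c=M1/2=-11/222, d=(M2−M1)/(6·3)=203/1998, b=Δ1−h1·(2M1+M2)/6=-122/111
seg 2: a=-2, c=M2/2=32/37, d=(M3−M2)/(6·2)=-16/111, b=Δ2−h2·(2M2+M3)/6=299/222
t_q=3/4 → seg 0, τ=3/4; S=2+-211/222·τ+0·τ²+-11/1998·τ³=6085/4736

  seg 0: a=2 b=-211/222 c=0 d=-11/1998
  seg 1: a=-1 b=-122/111 c=-11/222 d=203/1998
  seg 2: a=-2 b=299/222 c=32/37 d=-16/111
S(3/4) = 6085/4736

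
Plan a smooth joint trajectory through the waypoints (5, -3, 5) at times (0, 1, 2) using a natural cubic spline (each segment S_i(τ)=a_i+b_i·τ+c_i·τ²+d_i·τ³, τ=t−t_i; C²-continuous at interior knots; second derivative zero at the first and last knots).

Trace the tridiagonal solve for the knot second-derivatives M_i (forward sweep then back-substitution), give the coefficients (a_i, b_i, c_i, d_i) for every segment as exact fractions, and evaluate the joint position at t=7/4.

  seg 0: a=5 b=-12 c=0 d=4
  seg 1: a=-3 b=0 c=12 d=-4
S(7/4) = 33/16

Δ: Δ0=-8, Δ1=8
row 1: diag=4, rhs=96; c'=1/4, d'=24
back: M1=24
M: M0=0, M1=24, M2=0
seg 0: a=5, c=M0/2=0, d=(M1−M0)/(6·1)=4, b=Δ0−h0·(2M0+M1)/6=-12
seg 1: a=-3, c=M1/2=12, d=(M2−M1)/(6·1)=-4, b=Δ1−h1·(2M1+M2)/6=0
t_q=7/4 → seg 1, τ=3/4; S=-3+0·τ+12·τ²+-4·τ³=33/16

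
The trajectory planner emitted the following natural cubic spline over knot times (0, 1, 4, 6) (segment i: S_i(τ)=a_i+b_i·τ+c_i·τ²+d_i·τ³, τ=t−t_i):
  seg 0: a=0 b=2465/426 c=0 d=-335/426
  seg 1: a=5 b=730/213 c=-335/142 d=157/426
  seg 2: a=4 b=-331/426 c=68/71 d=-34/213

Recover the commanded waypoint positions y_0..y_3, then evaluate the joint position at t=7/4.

y_0=0 y_1=5 y_2=4 y_3=5
S(7/4) = 58153/9088

y_0 = S_0(0) = a_0 = 0
y_1 = S_1(0) = a_1 = 5
y_2 = S_2(0) = a_2 = 4
y_3 = S_2(2) = 5
t_q=7/4 is in segment 1 (τ=3/4); S_1(τ)=58153/9088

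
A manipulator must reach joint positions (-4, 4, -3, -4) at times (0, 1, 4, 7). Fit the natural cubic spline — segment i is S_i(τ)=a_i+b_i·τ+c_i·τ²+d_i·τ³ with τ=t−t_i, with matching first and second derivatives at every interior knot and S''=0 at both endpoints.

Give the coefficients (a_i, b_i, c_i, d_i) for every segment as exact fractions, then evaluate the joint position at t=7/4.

  seg 0: a=-4 b=826/87 c=0 d=-130/87
  seg 1: a=4 b=436/87 c=-130/29 d=59/87
  seg 2: a=-3 b=-311/87 c=47/29 d=-47/261
S(7/4) = 10251/1856

Δ: Δ0=8, Δ1=-7/3, Δ2=-1/3
row 1: diag=8, rhs=-62; c'=3/8, d'=-31/4
row 2: denom=12−3·3/8=87/8; d'=(12−3·-31/4)/(87/8)=94/29
back: M2=94/29
back: M1=-31/4−3/8·94/29=-260/29
M: M0=0, M1=-260/29, M2=94/29, M3=0
seg 0: a=-4, c=M0/2=0, d=(M1−M0)/(6·1)=-130/87, b=Δ0−h0·(2M0+M1)/6=826/87
seg 1: a=4, c=M1/2=-130/29, d=(M2−M1)/(6·3)=59/87, b=Δ1−h1·(2M1+M2)/6=436/87
seg 2: a=-3, c=M2/2=47/29, d=(M3−M2)/(6·3)=-47/261, b=Δ2−h2·(2M2+M3)/6=-311/87
t_q=7/4 → seg 1, τ=3/4; S=4+436/87·τ+-130/29·τ²+59/87·τ³=10251/1856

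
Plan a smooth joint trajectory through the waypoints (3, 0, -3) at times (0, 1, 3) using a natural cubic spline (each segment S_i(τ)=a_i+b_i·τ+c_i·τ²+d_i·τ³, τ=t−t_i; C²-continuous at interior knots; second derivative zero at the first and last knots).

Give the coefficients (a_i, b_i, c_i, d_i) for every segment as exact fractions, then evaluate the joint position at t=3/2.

Δ: Δ0=-3, Δ1=-3/2
row 1: diag=6, rhs=9; c'=1/3, d'=3/2
back: M1=3/2
M: M0=0, M1=3/2, M2=0
seg 0: a=3, c=M0/2=0, d=(M1−M0)/(6·1)=1/4, b=Δ0−h0·(2M0+M1)/6=-13/4
seg 1: a=0, c=M1/2=3/4, d=(M2−M1)/(6·2)=-1/8, b=Δ1−h1·(2M1+M2)/6=-5/2
t_q=3/2 → seg 1, τ=1/2; S=0+-5/2·τ+3/4·τ²+-1/8·τ³=-69/64

  seg 0: a=3 b=-13/4 c=0 d=1/4
  seg 1: a=0 b=-5/2 c=3/4 d=-1/8
S(3/2) = -69/64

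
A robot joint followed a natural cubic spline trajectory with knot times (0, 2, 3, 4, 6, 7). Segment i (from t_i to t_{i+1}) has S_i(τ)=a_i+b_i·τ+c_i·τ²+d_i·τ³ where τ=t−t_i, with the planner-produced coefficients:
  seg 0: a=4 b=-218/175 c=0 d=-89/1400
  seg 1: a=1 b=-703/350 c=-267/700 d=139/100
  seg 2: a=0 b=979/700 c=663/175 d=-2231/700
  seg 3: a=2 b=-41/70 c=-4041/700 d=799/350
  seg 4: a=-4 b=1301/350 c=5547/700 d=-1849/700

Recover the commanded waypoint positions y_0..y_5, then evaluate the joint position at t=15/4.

y_0 = S_0(0) = a_0 = 4
y_1 = S_1(0) = a_1 = 1
y_2 = S_2(0) = a_2 = 0
y_3 = S_3(0) = a_3 = 2
y_4 = S_4(0) = a_4 = -4
y_5 = S_4(1) = 5
t_q=15/4 is in segment 2 (τ=3/4); S_2(τ)=82227/44800

y_0=4 y_1=1 y_2=0 y_3=2 y_4=-4 y_5=5
S(15/4) = 82227/44800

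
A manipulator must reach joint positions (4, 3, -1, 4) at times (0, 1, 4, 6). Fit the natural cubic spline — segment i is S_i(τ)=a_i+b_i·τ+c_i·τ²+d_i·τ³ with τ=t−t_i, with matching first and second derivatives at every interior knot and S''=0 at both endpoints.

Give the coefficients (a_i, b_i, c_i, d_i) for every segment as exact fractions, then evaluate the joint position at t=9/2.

Δ: Δ0=-1, Δ1=-4/3, Δ2=5/2
row 1: diag=8, rhs=-2; c'=3/8, d'=-1/4
row 2: denom=10−3·3/8=71/8; d'=(23−3·-1/4)/(71/8)=190/71
back: M2=190/71
back: M1=-1/4−3/8·190/71=-89/71
M: M0=0, M1=-89/71, M2=190/71, M3=0
seg 0: a=4, c=M0/2=0, d=(M1−M0)/(6·1)=-89/426, b=Δ0−h0·(2M0+M1)/6=-337/426
seg 1: a=3, c=M1/2=-89/142, d=(M2−M1)/(6·3)=31/142, b=Δ1−h1·(2M1+M2)/6=-302/213
seg 2: a=-1, c=M2/2=95/71, d=(M3−M2)/(6·2)=-95/426, b=Δ2−h2·(2M2+M3)/6=305/426
t_q=9/2 → seg 2, τ=1/2; S=-1+305/426·τ+95/71·τ²+-95/426·τ³=-381/1136

  seg 0: a=4 b=-337/426 c=0 d=-89/426
  seg 1: a=3 b=-302/213 c=-89/142 d=31/142
  seg 2: a=-1 b=305/426 c=95/71 d=-95/426
S(9/2) = -381/1136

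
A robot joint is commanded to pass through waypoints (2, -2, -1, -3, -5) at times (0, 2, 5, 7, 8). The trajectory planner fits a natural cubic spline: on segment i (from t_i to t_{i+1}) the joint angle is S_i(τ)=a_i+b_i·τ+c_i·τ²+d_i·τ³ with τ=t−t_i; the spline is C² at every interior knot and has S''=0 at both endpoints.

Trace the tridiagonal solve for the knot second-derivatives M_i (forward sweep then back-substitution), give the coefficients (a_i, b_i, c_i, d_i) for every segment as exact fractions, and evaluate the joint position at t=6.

Δ: Δ0=-2, Δ1=1/3, Δ2=-1, Δ3=-2
row 1: diag=10, rhs=14; c'=3/10, d'=7/5
row 2: denom=10−3·3/10=91/10; d'=(-8−3·7/5)/(91/10)=-122/91
row 3: denom=6−2·20/91=506/91; d'=(-6−2·-122/91)/(506/91)=-151/253
back: M3=-151/253
back: M2=-122/91−20/91·-151/253=-306/253
back: M1=7/5−3/10·-306/253=446/253
M: M0=0, M1=446/253, M2=-306/253, M3=-151/253, M4=0
seg 0: a=2, c=M0/2=0, d=(M1−M0)/(6·2)=223/1518, b=Δ0−h0·(2M0+M1)/6=-1964/759
seg 1: a=-2, c=M1/2=223/253, d=(M2−M1)/(6·3)=-376/2277, b=Δ1−h1·(2M1+M2)/6=-626/759
seg 2: a=-1, c=M2/2=-153/253, d=(M3−M2)/(6·2)=155/3036, b=Δ2−h2·(2M2+M3)/6=4/759
seg 3: a=-3, c=M3/2=-151/506, d=(M4−M3)/(6·1)=151/1518, b=Δ3−h3·(2M3+M4)/6=-1367/759
t_q=6 → seg 2, τ=1; S=-1+4/759·τ+-153/253·τ²+155/3036·τ³=-1567/1012

  seg 0: a=2 b=-1964/759 c=0 d=223/1518
  seg 1: a=-2 b=-626/759 c=223/253 d=-376/2277
  seg 2: a=-1 b=4/759 c=-153/253 d=155/3036
  seg 3: a=-3 b=-1367/759 c=-151/506 d=151/1518
S(6) = -1567/1012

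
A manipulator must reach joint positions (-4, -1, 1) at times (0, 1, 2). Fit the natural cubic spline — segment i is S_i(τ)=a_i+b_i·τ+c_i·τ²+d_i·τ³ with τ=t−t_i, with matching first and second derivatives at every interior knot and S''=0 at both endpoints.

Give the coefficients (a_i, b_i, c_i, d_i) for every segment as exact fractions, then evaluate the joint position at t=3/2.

Δ: Δ0=3, Δ1=2
row 1: diag=4, rhs=-6; c'=1/4, d'=-3/2
back: M1=-3/2
M: M0=0, M1=-3/2, M2=0
seg 0: a=-4, c=M0/2=0, d=(M1−M0)/(6·1)=-1/4, b=Δ0−h0·(2M0+M1)/6=13/4
seg 1: a=-1, c=M1/2=-3/4, d=(M2−M1)/(6·1)=1/4, b=Δ1−h1·(2M1+M2)/6=5/2
t_q=3/2 → seg 1, τ=1/2; S=-1+5/2·τ+-3/4·τ²+1/4·τ³=3/32

  seg 0: a=-4 b=13/4 c=0 d=-1/4
  seg 1: a=-1 b=5/2 c=-3/4 d=1/4
S(3/2) = 3/32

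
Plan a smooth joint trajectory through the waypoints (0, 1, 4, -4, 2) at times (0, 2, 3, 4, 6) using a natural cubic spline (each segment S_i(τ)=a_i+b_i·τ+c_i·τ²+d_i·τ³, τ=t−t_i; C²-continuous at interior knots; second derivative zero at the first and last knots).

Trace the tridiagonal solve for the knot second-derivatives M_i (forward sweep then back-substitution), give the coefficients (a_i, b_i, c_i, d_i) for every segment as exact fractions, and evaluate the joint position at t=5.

Δ: Δ0=1/2, Δ1=3, Δ2=-8, Δ3=3
row 1: diag=6, rhs=15; c'=1/6, d'=5/2
row 2: denom=4−1·1/6=23/6; d'=(-66−1·5/2)/(23/6)=-411/23
row 3: denom=6−1·6/23=132/23; d'=(66−1·-411/23)/(132/23)=643/44
back: M3=643/44
back: M2=-411/23−6/23·643/44=-477/22
back: M1=5/2−1/6·-477/22=269/44
M: M0=0, M1=269/44, M2=-477/22, M3=643/44, M4=0
seg 0: a=0, c=M0/2=0, d=(M1−M0)/(6·2)=269/528, b=Δ0−h0·(2M0+M1)/6=-203/132
seg 1: a=1, c=M1/2=269/88, d=(M2−M1)/(6·1)=-1223/264, b=Δ1−h1·(2M1+M2)/6=151/33
seg 2: a=4, c=M2/2=-477/44, d=(M3−M2)/(6·1)=1597/264, b=Δ2−h2·(2M2+M3)/6=-77/24
seg 3: a=-4, c=M3/2=643/88, d=(M4−M3)/(6·2)=-643/528, b=Δ3−h3·(2M3+M4)/6=-445/66
t_q=5 → seg 3, τ=1; S=-4+-445/66·τ+643/88·τ²+-643/528·τ³=-819/176

  seg 0: a=0 b=-203/132 c=0 d=269/528
  seg 1: a=1 b=151/33 c=269/88 d=-1223/264
  seg 2: a=4 b=-77/24 c=-477/44 d=1597/264
  seg 3: a=-4 b=-445/66 c=643/88 d=-643/528
S(5) = -819/176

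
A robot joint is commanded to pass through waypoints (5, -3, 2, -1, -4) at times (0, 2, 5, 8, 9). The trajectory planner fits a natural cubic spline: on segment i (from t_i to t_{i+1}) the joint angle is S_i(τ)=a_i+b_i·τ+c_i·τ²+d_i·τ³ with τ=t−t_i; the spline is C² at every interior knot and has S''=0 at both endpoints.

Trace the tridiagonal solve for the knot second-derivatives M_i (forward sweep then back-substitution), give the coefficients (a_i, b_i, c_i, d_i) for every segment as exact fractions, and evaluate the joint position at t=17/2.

  seg 0: a=5 b=-305/57 c=0 d=77/228
  seg 1: a=-3 b=-74/57 c=77/38 d=-355/1026
  seg 2: a=2 b=173/114 c=-62/57 d=85/1026
  seg 3: a=-1 b=-158/57 c=-13/38 d=13/114
S(17/2) = -747/304

Δ: Δ0=-4, Δ1=5/3, Δ2=-1, Δ3=-3
row 1: diag=10, rhs=34; c'=3/10, d'=17/5
row 2: denom=12−3·3/10=111/10; d'=(-16−3·17/5)/(111/10)=-262/111
row 3: denom=8−3·10/37=266/37; d'=(-12−3·-262/111)/(266/37)=-13/19
back: M3=-13/19
back: M2=-262/111−10/37·-13/19=-124/57
back: M1=17/5−3/10·-124/57=77/19
M: M0=0, M1=77/19, M2=-124/57, M3=-13/19, M4=0
seg 0: a=5, c=M0/2=0, d=(M1−M0)/(6·2)=77/228, b=Δ0−h0·(2M0+M1)/6=-305/57
seg 1: a=-3, c=M1/2=77/38, d=(M2−M1)/(6·3)=-355/1026, b=Δ1−h1·(2M1+M2)/6=-74/57
seg 2: a=2, c=M2/2=-62/57, d=(M3−M2)/(6·3)=85/1026, b=Δ2−h2·(2M2+M3)/6=173/114
seg 3: a=-1, c=M3/2=-13/38, d=(M4−M3)/(6·1)=13/114, b=Δ3−h3·(2M3+M4)/6=-158/57
t_q=17/2 → seg 3, τ=1/2; S=-1+-158/57·τ+-13/38·τ²+13/114·τ³=-747/304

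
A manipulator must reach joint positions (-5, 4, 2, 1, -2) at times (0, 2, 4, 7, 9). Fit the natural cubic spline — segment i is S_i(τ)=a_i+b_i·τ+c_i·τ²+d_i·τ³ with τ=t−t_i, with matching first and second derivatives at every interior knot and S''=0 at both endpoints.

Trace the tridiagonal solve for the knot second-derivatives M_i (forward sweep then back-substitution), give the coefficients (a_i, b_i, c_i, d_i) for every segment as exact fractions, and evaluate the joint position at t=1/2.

  seg 0: a=-5 b=12413/2064 c=0 d=-3125/8256
  seg 1: a=4 b=1519/1032 c=-3125/1376 d=4273/8256
  seg 2: a=2 b=-2893/2064 c=287/344 d=-329/2064
  seg 3: a=1 b=-361/516 c=-413/688 d=413/4128
S(1/2) = -44919/22016

Δ: Δ0=9/2, Δ1=-1, Δ2=-1/3, Δ3=-3/2
row 1: diag=8, rhs=-33; c'=1/4, d'=-33/8
row 2: denom=10−2·1/4=19/2; d'=(4−2·-33/8)/(19/2)=49/38
row 3: denom=10−3·6/19=172/19; d'=(-7−3·49/38)/(172/19)=-413/344
back: M3=-413/344
back: M2=49/38−6/19·-413/344=287/172
back: M1=-33/8−1/4·287/172=-3125/688
M: M0=0, M1=-3125/688, M2=287/172, M3=-413/344, M4=0
seg 0: a=-5, c=M0/2=0, d=(M1−M0)/(6·2)=-3125/8256, b=Δ0−h0·(2M0+M1)/6=12413/2064
seg 1: a=4, c=M1/2=-3125/1376, d=(M2−M1)/(6·2)=4273/8256, b=Δ1−h1·(2M1+M2)/6=1519/1032
seg 2: a=2, c=M2/2=287/344, d=(M3−M2)/(6·3)=-329/2064, b=Δ2−h2·(2M2+M3)/6=-2893/2064
seg 3: a=1, c=M3/2=-413/688, d=(M4−M3)/(6·2)=413/4128, b=Δ3−h3·(2M3+M4)/6=-361/516
t_q=1/2 → seg 0, τ=1/2; S=-5+12413/2064·τ+0·τ²+-3125/8256·τ³=-44919/22016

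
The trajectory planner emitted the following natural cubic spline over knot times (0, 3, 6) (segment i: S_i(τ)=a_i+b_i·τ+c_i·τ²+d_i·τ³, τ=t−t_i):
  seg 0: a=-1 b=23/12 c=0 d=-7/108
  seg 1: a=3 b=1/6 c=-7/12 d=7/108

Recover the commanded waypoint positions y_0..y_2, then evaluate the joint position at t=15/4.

y_0 = S_0(0) = a_0 = -1
y_1 = S_1(0) = a_1 = 3
y_2 = S_1(3) = 0
t_q=15/4 is in segment 1 (τ=3/4); S_1(τ)=723/256

y_0=-1 y_1=3 y_2=0
S(15/4) = 723/256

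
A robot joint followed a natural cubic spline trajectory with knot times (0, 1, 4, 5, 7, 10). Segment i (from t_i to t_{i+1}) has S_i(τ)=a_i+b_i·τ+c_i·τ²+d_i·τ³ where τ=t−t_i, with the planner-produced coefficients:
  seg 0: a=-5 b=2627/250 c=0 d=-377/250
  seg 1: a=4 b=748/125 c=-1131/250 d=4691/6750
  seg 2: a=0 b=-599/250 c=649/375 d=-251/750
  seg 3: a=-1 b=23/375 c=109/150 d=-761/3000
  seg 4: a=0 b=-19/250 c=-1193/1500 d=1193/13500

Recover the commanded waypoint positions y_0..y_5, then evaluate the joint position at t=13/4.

y_0 = S_0(0) = a_0 = -5
y_1 = S_1(0) = a_1 = 4
y_2 = S_2(0) = a_2 = 0
y_3 = S_3(0) = a_3 = -1
y_4 = S_4(0) = a_4 = 0
y_5 = S_4(3) = -5
t_q=13/4 is in segment 1 (τ=9/4); S_1(τ)=39637/16000

y_0=-5 y_1=4 y_2=0 y_3=-1 y_4=0 y_5=-5
S(13/4) = 39637/16000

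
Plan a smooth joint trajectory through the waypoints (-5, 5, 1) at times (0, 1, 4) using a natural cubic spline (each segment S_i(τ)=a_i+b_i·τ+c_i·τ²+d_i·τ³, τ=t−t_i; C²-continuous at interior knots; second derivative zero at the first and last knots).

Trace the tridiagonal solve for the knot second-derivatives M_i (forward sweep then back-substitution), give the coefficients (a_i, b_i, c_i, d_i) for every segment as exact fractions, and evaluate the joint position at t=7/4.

Δ: Δ0=10, Δ1=-4/3
row 1: diag=8, rhs=-68; c'=3/8, d'=-17/2
back: M1=-17/2
M: M0=0, M1=-17/2, M2=0
seg 0: a=-5, c=M0/2=0, d=(M1−M0)/(6·1)=-17/12, b=Δ0−h0·(2M0+M1)/6=137/12
seg 1: a=5, c=M1/2=-17/4, d=(M2−M1)/(6·3)=17/36, b=Δ1−h1·(2M1+M2)/6=43/6
t_q=7/4 → seg 1, τ=3/4; S=5+43/6·τ+-17/4·τ²+17/36·τ³=2095/256

  seg 0: a=-5 b=137/12 c=0 d=-17/12
  seg 1: a=5 b=43/6 c=-17/4 d=17/36
S(7/4) = 2095/256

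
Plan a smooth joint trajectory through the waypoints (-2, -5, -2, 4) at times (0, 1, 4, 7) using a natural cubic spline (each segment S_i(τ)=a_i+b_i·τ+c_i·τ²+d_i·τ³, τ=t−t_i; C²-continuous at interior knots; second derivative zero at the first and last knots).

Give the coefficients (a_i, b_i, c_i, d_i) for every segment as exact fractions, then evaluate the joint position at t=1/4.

Δ: Δ0=-3, Δ1=1, Δ2=2
row 1: diag=8, rhs=24; c'=3/8, d'=3
row 2: denom=12−3·3/8=87/8; d'=(6−3·3)/(87/8)=-8/29
back: M2=-8/29
back: M1=3−3/8·-8/29=90/29
M: M0=0, M1=90/29, M2=-8/29, M3=0
seg 0: a=-2, c=M0/2=0, d=(M1−M0)/(6·1)=15/29, b=Δ0−h0·(2M0+M1)/6=-102/29
seg 1: a=-5, c=M1/2=45/29, d=(M2−M1)/(6·3)=-49/261, b=Δ1−h1·(2M1+M2)/6=-57/29
seg 2: a=-2, c=M2/2=-4/29, d=(M3−M2)/(6·3)=4/261, b=Δ2−h2·(2M2+M3)/6=66/29
t_q=1/4 → seg 0, τ=1/4; S=-2+-102/29·τ+0·τ²+15/29·τ³=-5329/1856

  seg 0: a=-2 b=-102/29 c=0 d=15/29
  seg 1: a=-5 b=-57/29 c=45/29 d=-49/261
  seg 2: a=-2 b=66/29 c=-4/29 d=4/261
S(1/4) = -5329/1856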